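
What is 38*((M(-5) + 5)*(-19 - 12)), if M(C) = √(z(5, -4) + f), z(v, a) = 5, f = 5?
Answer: -5890 - 1178*√10 ≈ -9615.2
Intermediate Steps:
M(C) = √10 (M(C) = √(5 + 5) = √10)
38*((M(-5) + 5)*(-19 - 12)) = 38*((√10 + 5)*(-19 - 12)) = 38*((5 + √10)*(-31)) = 38*(-155 - 31*√10) = -5890 - 1178*√10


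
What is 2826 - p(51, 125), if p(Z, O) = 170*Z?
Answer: -5844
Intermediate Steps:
2826 - p(51, 125) = 2826 - 170*51 = 2826 - 1*8670 = 2826 - 8670 = -5844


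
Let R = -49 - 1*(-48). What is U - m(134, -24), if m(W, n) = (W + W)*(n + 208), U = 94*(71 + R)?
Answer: -42732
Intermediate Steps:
R = -1 (R = -49 + 48 = -1)
U = 6580 (U = 94*(71 - 1) = 94*70 = 6580)
m(W, n) = 2*W*(208 + n) (m(W, n) = (2*W)*(208 + n) = 2*W*(208 + n))
U - m(134, -24) = 6580 - 2*134*(208 - 24) = 6580 - 2*134*184 = 6580 - 1*49312 = 6580 - 49312 = -42732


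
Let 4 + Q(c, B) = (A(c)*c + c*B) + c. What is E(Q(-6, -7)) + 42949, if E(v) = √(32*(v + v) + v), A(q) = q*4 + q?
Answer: 42949 + 2*√3445 ≈ 43066.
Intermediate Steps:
A(q) = 5*q (A(q) = 4*q + q = 5*q)
Q(c, B) = -4 + c + 5*c² + B*c (Q(c, B) = -4 + (((5*c)*c + c*B) + c) = -4 + ((5*c² + B*c) + c) = -4 + (c + 5*c² + B*c) = -4 + c + 5*c² + B*c)
E(v) = √65*√v (E(v) = √(32*(2*v) + v) = √(64*v + v) = √(65*v) = √65*√v)
E(Q(-6, -7)) + 42949 = √65*√(-4 - 6 + 5*(-6)² - 7*(-6)) + 42949 = √65*√(-4 - 6 + 5*36 + 42) + 42949 = √65*√(-4 - 6 + 180 + 42) + 42949 = √65*√212 + 42949 = √65*(2*√53) + 42949 = 2*√3445 + 42949 = 42949 + 2*√3445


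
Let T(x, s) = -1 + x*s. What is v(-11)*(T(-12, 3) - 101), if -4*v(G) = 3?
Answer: 207/2 ≈ 103.50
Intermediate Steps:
T(x, s) = -1 + s*x
v(G) = -¾ (v(G) = -¼*3 = -¾)
v(-11)*(T(-12, 3) - 101) = -3*((-1 + 3*(-12)) - 101)/4 = -3*((-1 - 36) - 101)/4 = -3*(-37 - 101)/4 = -¾*(-138) = 207/2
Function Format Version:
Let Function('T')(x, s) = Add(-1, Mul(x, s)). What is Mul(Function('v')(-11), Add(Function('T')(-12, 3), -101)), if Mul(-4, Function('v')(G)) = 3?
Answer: Rational(207, 2) ≈ 103.50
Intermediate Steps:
Function('T')(x, s) = Add(-1, Mul(s, x))
Function('v')(G) = Rational(-3, 4) (Function('v')(G) = Mul(Rational(-1, 4), 3) = Rational(-3, 4))
Mul(Function('v')(-11), Add(Function('T')(-12, 3), -101)) = Mul(Rational(-3, 4), Add(Add(-1, Mul(3, -12)), -101)) = Mul(Rational(-3, 4), Add(Add(-1, -36), -101)) = Mul(Rational(-3, 4), Add(-37, -101)) = Mul(Rational(-3, 4), -138) = Rational(207, 2)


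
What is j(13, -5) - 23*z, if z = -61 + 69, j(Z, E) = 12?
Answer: -172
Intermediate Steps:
z = 8
j(13, -5) - 23*z = 12 - 23*8 = 12 - 184 = -172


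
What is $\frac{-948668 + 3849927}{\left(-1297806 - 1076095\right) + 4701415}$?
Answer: $\frac{2901259}{2327514} \approx 1.2465$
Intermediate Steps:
$\frac{-948668 + 3849927}{\left(-1297806 - 1076095\right) + 4701415} = \frac{2901259}{-2373901 + 4701415} = \frac{2901259}{2327514}$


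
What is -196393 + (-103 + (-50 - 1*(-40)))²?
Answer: -183624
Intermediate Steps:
-196393 + (-103 + (-50 - 1*(-40)))² = -196393 + (-103 + (-50 + 40))² = -196393 + (-103 - 10)² = -196393 + (-113)² = -196393 + 12769 = -183624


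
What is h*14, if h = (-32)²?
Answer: 14336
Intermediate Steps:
h = 1024
h*14 = 1024*14 = 14336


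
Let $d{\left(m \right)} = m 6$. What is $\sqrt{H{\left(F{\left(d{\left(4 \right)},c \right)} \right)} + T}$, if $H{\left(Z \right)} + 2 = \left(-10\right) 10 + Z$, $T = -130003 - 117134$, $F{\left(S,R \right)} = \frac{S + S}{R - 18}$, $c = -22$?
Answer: $\frac{i \sqrt{6181005}}{5} \approx 497.23 i$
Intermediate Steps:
$d{\left(m \right)} = 6 m$
$F{\left(S,R \right)} = \frac{2 S}{-18 + R}$
$T = -247137$
$H{\left(Z \right)} = -102 + Z$ ($H{\left(Z \right)} = -2 + \left(\left(-10\right) 10 + Z\right) = -2 + \left(-100 + Z\right) = -102 + Z$)
$\sqrt{H{\left(F{\left(d{\left(4 \right)},c \right)} \right)} + T} = \sqrt{\left(-102 + \frac{2 \cdot 6 \cdot 4}{-18 - 22}\right) - 247137} = \sqrt{\left(-102 + 2 \cdot 24 \frac{1}{-40}\right) - 247137} = \sqrt{\left(-102 + 2 \cdot 24 \left(- \frac{1}{40}\right)\right) - 247137} = \sqrt{\left(-102 - \frac{6}{5}\right) - 247137} = \sqrt{- \frac{516}{5} - 247137} = \sqrt{- \frac{1236201}{5}} = \frac{i \sqrt{6181005}}{5}$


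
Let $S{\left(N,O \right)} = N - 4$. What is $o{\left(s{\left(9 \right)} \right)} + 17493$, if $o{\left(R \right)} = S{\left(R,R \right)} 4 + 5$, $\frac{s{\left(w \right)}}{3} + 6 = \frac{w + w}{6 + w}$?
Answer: $\frac{87122}{5} \approx 17424.0$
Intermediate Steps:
$S{\left(N,O \right)} = -4 + N$
$s{\left(w \right)} = -18 + \frac{6 w}{6 + w}$ ($s{\left(w \right)} = -18 + 3 \frac{w + w}{6 + w} = -18 + 3 \frac{2 w}{6 + w} = -18 + \frac{6 w}{6 + w}$)
$o{\left(R \right)} = -11 + 4 R$ ($o{\left(R \right)} = \left(-4 + R\right) 4 + 5 = \left(-16 + 4 R\right) + 5 = -11 + 4 R$)
$o{\left(s{\left(9 \right)} \right)} + 17493 = \left(-11 + 4 \frac{12 \left(-9 - 9\right)}{6 + 9}\right) + 17493 = \left(-11 + 4 \frac{12 \left(-9 - 9\right)}{15}\right) + 17493 = \left(-11 + 4 \cdot 12 \cdot \frac{1}{15} \left(-18\right)\right) + 17493 = \left(-11 + 4 \left(- \frac{72}{5}\right)\right) + 17493 = \left(-11 - \frac{288}{5}\right) + 17493 = - \frac{343}{5} + 17493 = \frac{87122}{5}$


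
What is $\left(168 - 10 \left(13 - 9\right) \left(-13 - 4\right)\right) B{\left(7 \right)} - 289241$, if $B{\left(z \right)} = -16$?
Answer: $-302809$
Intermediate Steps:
$\left(168 - 10 \left(13 - 9\right) \left(-13 - 4\right)\right) B{\left(7 \right)} - 289241 = \left(168 - 10 \left(13 - 9\right) \left(-13 - 4\right)\right) \left(-16\right) - 289241 = \left(168 - 10 \cdot 4 \left(-17\right)\right) \left(-16\right) - 289241 = \left(168 - -680\right) \left(-16\right) - 289241 = \left(168 + 680\right) \left(-16\right) - 289241 = 848 \left(-16\right) - 289241 = -13568 - 289241 = -302809$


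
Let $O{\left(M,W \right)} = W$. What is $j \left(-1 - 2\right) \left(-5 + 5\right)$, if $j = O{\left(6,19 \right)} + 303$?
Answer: $0$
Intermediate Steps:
$j = 322$ ($j = 19 + 303 = 322$)
$j \left(-1 - 2\right) \left(-5 + 5\right) = 322 \left(-1 - 2\right) \left(-5 + 5\right) = 322 \left(-1 - 2\right) 0 = 322 \left(\left(-3\right) 0\right) = 322 \cdot 0 = 0$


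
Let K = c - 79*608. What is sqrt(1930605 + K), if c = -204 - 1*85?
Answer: 2*sqrt(470571) ≈ 1372.0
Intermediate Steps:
c = -289 (c = -204 - 85 = -289)
K = -48321 (K = -289 - 79*608 = -289 - 48032 = -48321)
sqrt(1930605 + K) = sqrt(1930605 - 48321) = sqrt(1882284) = 2*sqrt(470571)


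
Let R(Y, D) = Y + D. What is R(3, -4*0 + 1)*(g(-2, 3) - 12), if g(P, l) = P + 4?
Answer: -40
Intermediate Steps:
g(P, l) = 4 + P
R(Y, D) = D + Y
R(3, -4*0 + 1)*(g(-2, 3) - 12) = ((-4*0 + 1) + 3)*((4 - 2) - 12) = ((0 + 1) + 3)*(2 - 12) = (1 + 3)*(-10) = 4*(-10) = -40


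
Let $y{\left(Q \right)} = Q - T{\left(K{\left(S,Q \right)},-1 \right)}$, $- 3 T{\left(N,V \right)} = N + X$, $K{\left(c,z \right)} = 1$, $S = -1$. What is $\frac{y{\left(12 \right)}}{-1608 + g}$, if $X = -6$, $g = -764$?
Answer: $- \frac{31}{7116} \approx -0.0043564$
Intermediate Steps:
$T{\left(N,V \right)} = 2 - \frac{N}{3}$ ($T{\left(N,V \right)} = - \frac{N - 6}{3} = - \frac{-6 + N}{3} = 2 - \frac{N}{3}$)
$y{\left(Q \right)} = - \frac{5}{3} + Q$ ($y{\left(Q \right)} = Q - \left(2 - \frac{1}{3}\right) = Q - \frac{5}{3} = - \frac{5}{3} + Q$)
$\frac{y{\left(12 \right)}}{-1608 + g} = \frac{- \frac{5}{3} + 12}{-1608 - 764} = \frac{31}{3 \left(-2372\right)} = \frac{31}{3} \left(- \frac{1}{2372}\right) = - \frac{31}{7116}$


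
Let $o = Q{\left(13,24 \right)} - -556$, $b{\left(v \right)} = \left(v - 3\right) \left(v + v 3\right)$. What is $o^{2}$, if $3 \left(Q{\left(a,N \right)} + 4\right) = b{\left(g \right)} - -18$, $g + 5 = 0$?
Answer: $\frac{3363556}{9} \approx 3.7373 \cdot 10^{5}$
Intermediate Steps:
$g = -5$ ($g = -5 + 0 = -5$)
$b{\left(v \right)} = 4 v \left(-3 + v\right)$ ($b{\left(v \right)} = \left(-3 + v\right) \left(v + 3 v\right) = \left(-3 + v\right) 4 v = 4 v \left(-3 + v\right)$)
$Q{\left(a,N \right)} = \frac{166}{3}$ ($Q{\left(a,N \right)} = -4 + \frac{4 \left(-5\right) \left(-3 - 5\right) - -18}{3} = -4 + \frac{4 \left(-5\right) \left(-8\right) + 18}{3} = -4 + \frac{160 + 18}{3} = -4 + \frac{1}{3} \cdot 178 = -4 + \frac{178}{3} = \frac{166}{3}$)
$o = \frac{1834}{3}$ ($o = \frac{166}{3} - -556 = \frac{166}{3} + 556 = \frac{1834}{3} \approx 611.33$)
$o^{2} = \left(\frac{1834}{3}\right)^{2} = \frac{3363556}{9}$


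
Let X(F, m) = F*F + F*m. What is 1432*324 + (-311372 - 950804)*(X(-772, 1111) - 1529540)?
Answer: 2260870699616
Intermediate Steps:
X(F, m) = F² + F*m
1432*324 + (-311372 - 950804)*(X(-772, 1111) - 1529540) = 1432*324 + (-311372 - 950804)*(-772*(-772 + 1111) - 1529540) = 463968 - 1262176*(-772*339 - 1529540) = 463968 - 1262176*(-261708 - 1529540) = 463968 - 1262176*(-1791248) = 463968 + 2260870235648 = 2260870699616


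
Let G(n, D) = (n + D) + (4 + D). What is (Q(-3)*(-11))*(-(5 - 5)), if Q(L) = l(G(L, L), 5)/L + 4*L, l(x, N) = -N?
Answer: 0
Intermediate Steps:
G(n, D) = 4 + n + 2*D (G(n, D) = (D + n) + (4 + D) = 4 + n + 2*D)
Q(L) = -5/L + 4*L (Q(L) = (-1*5)/L + 4*L = -5/L + 4*L)
(Q(-3)*(-11))*(-(5 - 5)) = ((-5/(-3) + 4*(-3))*(-11))*(-(5 - 5)) = ((-5*(-⅓) - 12)*(-11))*(-1*0) = ((5/3 - 12)*(-11))*0 = -31/3*(-11)*0 = (341/3)*0 = 0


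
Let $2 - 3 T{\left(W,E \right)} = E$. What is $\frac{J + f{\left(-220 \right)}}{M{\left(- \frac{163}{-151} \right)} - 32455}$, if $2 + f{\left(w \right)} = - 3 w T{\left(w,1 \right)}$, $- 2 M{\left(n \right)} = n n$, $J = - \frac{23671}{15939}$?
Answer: $- \frac{157373915662}{23590349255781} \approx -0.0066711$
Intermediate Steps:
$T{\left(W,E \right)} = \frac{2}{3} - \frac{E}{3}$
$J = - \frac{23671}{15939}$ ($J = \left(-23671\right) \frac{1}{15939} = - \frac{23671}{15939} \approx -1.4851$)
$M{\left(n \right)} = - \frac{n^{2}}{2}$ ($M{\left(n \right)} = - \frac{n n}{2} = - \frac{n^{2}}{2}$)
$f{\left(w \right)} = -2 - w$ ($f{\left(w \right)} = -2 + - 3 w \left(\frac{2}{3} - \frac{1}{3}\right) = -2 + - 3 w \frac{1}{3} = -2 - w$)
$\frac{J + f{\left(-220 \right)}}{M{\left(- \frac{163}{-151} \right)} - 32455} = \frac{- \frac{23671}{15939} - -218}{- \frac{\left(- \frac{163}{-151}\right)^{2}}{2} - 32455} = \frac{- \frac{23671}{15939} + \left(-2 + 220\right)}{- \frac{\left(\left(-163\right) \left(- \frac{1}{151}\right)\right)^{2}}{2} - 32455} = \frac{- \frac{23671}{15939} + 218}{- \frac{\left(\frac{163}{151}\right)^{2}}{2} - 32455} = \frac{3451031}{15939 \left(\left(- \frac{1}{2}\right) \frac{26569}{22801} - 32455\right)} = \frac{3451031}{15939 \left(- \frac{26569}{45602} - 32455\right)} = \frac{3451031}{15939 \left(- \frac{1480039479}{45602}\right)} = \frac{3451031}{15939} \left(- \frac{45602}{1480039479}\right) = - \frac{157373915662}{23590349255781}$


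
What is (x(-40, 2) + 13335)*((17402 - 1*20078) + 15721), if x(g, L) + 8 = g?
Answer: 173328915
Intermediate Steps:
x(g, L) = -8 + g
(x(-40, 2) + 13335)*((17402 - 1*20078) + 15721) = ((-8 - 40) + 13335)*((17402 - 1*20078) + 15721) = (-48 + 13335)*((17402 - 20078) + 15721) = 13287*(-2676 + 15721) = 13287*13045 = 173328915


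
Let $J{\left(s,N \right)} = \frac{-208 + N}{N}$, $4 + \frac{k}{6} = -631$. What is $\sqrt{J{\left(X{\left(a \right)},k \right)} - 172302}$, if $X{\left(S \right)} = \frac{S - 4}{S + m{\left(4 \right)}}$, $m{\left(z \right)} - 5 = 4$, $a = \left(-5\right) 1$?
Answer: $\frac{i \sqrt{625284438405}}{1905} \approx 415.09 i$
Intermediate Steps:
$a = -5$
$k = -3810$ ($k = -24 + 6 \left(-631\right) = -24 - 3786 = -3810$)
$m{\left(z \right)} = 9$ ($m{\left(z \right)} = 5 + 4 = 9$)
$X{\left(S \right)} = \frac{-4 + S}{9 + S}$ ($X{\left(S \right)} = \frac{S - 4}{S + 9} = \frac{-4 + S}{9 + S}$)
$J{\left(s,N \right)} = \frac{-208 + N}{N}$
$\sqrt{J{\left(X{\left(a \right)},k \right)} - 172302} = \sqrt{\frac{-208 - 3810}{-3810} - 172302} = \sqrt{\left(- \frac{1}{3810}\right) \left(-4018\right) - 172302} = \sqrt{\frac{2009}{1905} - 172302} = \sqrt{- \frac{328233301}{1905}} = \frac{i \sqrt{625284438405}}{1905}$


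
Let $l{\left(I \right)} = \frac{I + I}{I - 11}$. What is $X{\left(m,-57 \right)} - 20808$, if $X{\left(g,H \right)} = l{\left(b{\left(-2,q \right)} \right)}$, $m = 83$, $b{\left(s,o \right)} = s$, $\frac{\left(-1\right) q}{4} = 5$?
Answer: $- \frac{270500}{13} \approx -20808.0$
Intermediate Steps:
$q = -20$ ($q = \left(-4\right) 5 = -20$)
$l{\left(I \right)} = \frac{2 I}{-11 + I}$
$X{\left(g,H \right)} = \frac{4}{13}$ ($X{\left(g,H \right)} = 2 \left(-2\right) \frac{1}{-11 - 2} = 2 \left(-2\right) \frac{1}{-13} = 2 \left(-2\right) \left(- \frac{1}{13}\right) = \frac{4}{13}$)
$X{\left(m,-57 \right)} - 20808 = \frac{4}{13} - 20808 = - \frac{270500}{13}$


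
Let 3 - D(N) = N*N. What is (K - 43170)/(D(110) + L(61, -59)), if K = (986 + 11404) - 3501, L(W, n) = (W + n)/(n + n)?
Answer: 674193/237908 ≈ 2.8338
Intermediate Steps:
L(W, n) = (W + n)/(2*n) (L(W, n) = (W + n)/((2*n)) = (W + n)*(1/(2*n)) = (W + n)/(2*n))
K = 8889 (K = 12390 - 3501 = 8889)
D(N) = 3 - N² (D(N) = 3 - N*N = 3 - N²)
(K - 43170)/(D(110) + L(61, -59)) = (8889 - 43170)/((3 - 1*110²) + (½)*(61 - 59)/(-59)) = -34281/((3 - 1*12100) + (½)*(-1/59)*2) = -34281/((3 - 12100) - 1/59) = -34281/(-12097 - 1/59) = -34281/(-713724/59) = -34281*(-59/713724) = 674193/237908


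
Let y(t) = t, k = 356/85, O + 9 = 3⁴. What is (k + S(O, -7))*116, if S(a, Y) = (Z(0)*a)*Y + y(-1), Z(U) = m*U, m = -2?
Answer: 31436/85 ≈ 369.84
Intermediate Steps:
Z(U) = -2*U
O = 72 (O = -9 + 3⁴ = -9 + 81 = 72)
k = 356/85 (k = 356*(1/85) = 356/85 ≈ 4.1882)
S(a, Y) = -1 (S(a, Y) = ((-2*0)*a)*Y - 1 = (0*a)*Y - 1 = 0*Y - 1 = 0 - 1 = -1)
(k + S(O, -7))*116 = (356/85 - 1)*116 = (271/85)*116 = 31436/85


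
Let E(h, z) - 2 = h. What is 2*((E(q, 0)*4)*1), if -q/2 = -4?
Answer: 80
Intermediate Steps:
q = 8 (q = -2*(-4) = 8)
E(h, z) = 2 + h
2*((E(q, 0)*4)*1) = 2*(((2 + 8)*4)*1) = 2*((10*4)*1) = 2*(40*1) = 2*40 = 80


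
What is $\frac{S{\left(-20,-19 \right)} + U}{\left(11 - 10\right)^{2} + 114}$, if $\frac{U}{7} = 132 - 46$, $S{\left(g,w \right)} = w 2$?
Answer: $\frac{564}{115} \approx 4.9044$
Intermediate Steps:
$S{\left(g,w \right)} = 2 w$
$U = 602$ ($U = 7 \left(132 - 46\right) = 7 \cdot 86 = 602$)
$\frac{S{\left(-20,-19 \right)} + U}{\left(11 - 10\right)^{2} + 114} = \frac{2 \left(-19\right) + 602}{\left(11 - 10\right)^{2} + 114} = \frac{-38 + 602}{1^{2} + 114} = \frac{564}{1 + 114} = \frac{564}{115}$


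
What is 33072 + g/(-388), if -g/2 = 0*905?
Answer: 33072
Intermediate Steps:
g = 0 (g = -0*905 = -2*0 = 0)
33072 + g/(-388) = 33072 + 0/(-388) = 33072 + 0*(-1/388) = 33072 + 0 = 33072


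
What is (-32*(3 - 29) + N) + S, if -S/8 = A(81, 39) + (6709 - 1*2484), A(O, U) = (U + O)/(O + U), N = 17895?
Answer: -15081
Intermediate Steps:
A(O, U) = 1 (A(O, U) = (O + U)/(O + U) = 1)
S = -33808 (S = -8*(1 + (6709 - 1*2484)) = -8*(1 + (6709 - 2484)) = -8*(1 + 4225) = -8*4226 = -33808)
(-32*(3 - 29) + N) + S = (-32*(3 - 29) + 17895) - 33808 = (-32*(-26) + 17895) - 33808 = (832 + 17895) - 33808 = 18727 - 33808 = -15081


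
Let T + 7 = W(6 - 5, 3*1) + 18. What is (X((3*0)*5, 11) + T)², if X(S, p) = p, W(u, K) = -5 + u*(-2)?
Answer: 225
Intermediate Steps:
W(u, K) = -5 - 2*u
T = 4 (T = -7 + ((-5 - 2*(6 - 5)) + 18) = -7 + ((-5 - 2*1) + 18) = -7 + ((-5 - 2) + 18) = -7 + (-7 + 18) = -7 + 11 = 4)
(X((3*0)*5, 11) + T)² = (11 + 4)² = 15² = 225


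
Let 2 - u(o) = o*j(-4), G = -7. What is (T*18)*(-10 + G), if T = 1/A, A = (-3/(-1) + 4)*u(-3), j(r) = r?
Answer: 153/35 ≈ 4.3714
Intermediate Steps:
u(o) = 2 + 4*o (u(o) = 2 - o*(-4) = 2 - (-4)*o = 2 + 4*o)
A = -70 (A = (-3/(-1) + 4)*(2 + 4*(-3)) = (-3*(-1) + 4)*(2 - 12) = (3 + 4)*(-10) = 7*(-10) = -70)
T = -1/70 (T = 1/(-70) = -1/70 ≈ -0.014286)
(T*18)*(-10 + G) = (-1/70*18)*(-10 - 7) = -9/35*(-17) = 153/35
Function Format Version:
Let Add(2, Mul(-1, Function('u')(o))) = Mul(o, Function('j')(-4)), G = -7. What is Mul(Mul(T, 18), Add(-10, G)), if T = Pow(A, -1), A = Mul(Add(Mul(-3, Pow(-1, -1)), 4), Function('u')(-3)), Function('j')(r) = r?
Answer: Rational(153, 35) ≈ 4.3714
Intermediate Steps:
Function('u')(o) = Add(2, Mul(4, o)) (Function('u')(o) = Add(2, Mul(-1, Mul(o, -4))) = Add(2, Mul(-1, Mul(-4, o))) = Add(2, Mul(4, o)))
A = -70 (A = Mul(Add(Mul(-3, Pow(-1, -1)), 4), Add(2, Mul(4, -3))) = Mul(Add(Mul(-3, -1), 4), Add(2, -12)) = Mul(Add(3, 4), -10) = Mul(7, -10) = -70)
T = Rational(-1, 70) (T = Pow(-70, -1) = Rational(-1, 70) ≈ -0.014286)
Mul(Mul(T, 18), Add(-10, G)) = Mul(Mul(Rational(-1, 70), 18), Add(-10, -7)) = Mul(Rational(-9, 35), -17) = Rational(153, 35)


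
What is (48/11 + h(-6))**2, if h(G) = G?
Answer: 324/121 ≈ 2.6777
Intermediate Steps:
(48/11 + h(-6))**2 = (48/11 - 6)**2 = (-18/11)**2 = 324/121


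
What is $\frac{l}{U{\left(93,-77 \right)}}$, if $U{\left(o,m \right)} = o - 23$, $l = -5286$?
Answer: $- \frac{2643}{35} \approx -75.514$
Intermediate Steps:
$U{\left(o,m \right)} = -23 + o$ ($U{\left(o,m \right)} = o - 23 = -23 + o$)
$\frac{l}{U{\left(93,-77 \right)}} = - \frac{5286}{-23 + 93} = - \frac{5286}{70} = \left(-5286\right) \frac{1}{70} = - \frac{2643}{35}$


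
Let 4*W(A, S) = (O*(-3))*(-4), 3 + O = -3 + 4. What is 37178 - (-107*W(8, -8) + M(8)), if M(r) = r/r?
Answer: 36535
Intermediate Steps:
O = -2 (O = -3 + (-3 + 4) = -3 + 1 = -2)
W(A, S) = -6 (W(A, S) = (-2*(-3)*(-4))/4 = (6*(-4))/4 = (1/4)*(-24) = -6)
M(r) = 1
37178 - (-107*W(8, -8) + M(8)) = 37178 - (-107*(-6) + 1) = 37178 - (642 + 1) = 37178 - 1*643 = 37178 - 643 = 36535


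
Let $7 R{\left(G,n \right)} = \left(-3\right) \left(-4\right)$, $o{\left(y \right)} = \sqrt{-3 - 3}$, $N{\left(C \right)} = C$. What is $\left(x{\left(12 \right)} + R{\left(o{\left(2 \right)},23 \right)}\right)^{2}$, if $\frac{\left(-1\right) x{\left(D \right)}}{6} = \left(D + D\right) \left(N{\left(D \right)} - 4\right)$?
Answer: $\frac{64834704}{49} \approx 1.3232 \cdot 10^{6}$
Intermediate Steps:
$o{\left(y \right)} = i \sqrt{6}$ ($o{\left(y \right)} = \sqrt{-6} = i \sqrt{6}$)
$x{\left(D \right)} = - 12 D \left(-4 + D\right)$ ($x{\left(D \right)} = - 6 \left(D + D\right) \left(D - 4\right) = - 6 \cdot 2 D \left(-4 + D\right) = - 12 D \left(-4 + D\right)$)
$R{\left(G,n \right)} = \frac{12}{7}$ ($R{\left(G,n \right)} = \frac{\left(-3\right) \left(-4\right)}{7} = \frac{1}{7} \cdot 12 = \frac{12}{7}$)
$\left(x{\left(12 \right)} + R{\left(o{\left(2 \right)},23 \right)}\right)^{2} = \left(12 \cdot 12 \left(4 - 12\right) + \frac{12}{7}\right)^{2} = \left(12 \cdot 12 \left(-8\right) + \frac{12}{7}\right)^{2} = \left(-1152 + \frac{12}{7}\right)^{2} = \left(- \frac{8052}{7}\right)^{2} = \frac{64834704}{49}$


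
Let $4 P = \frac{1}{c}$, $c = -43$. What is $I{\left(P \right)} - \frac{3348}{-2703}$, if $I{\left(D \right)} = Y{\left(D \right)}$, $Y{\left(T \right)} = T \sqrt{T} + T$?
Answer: $\frac{191051}{154972} - \frac{i \sqrt{43}}{14792} \approx 1.2328 - 0.00044331 i$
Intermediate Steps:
$P = - \frac{1}{172}$ ($P = \frac{1}{4 \left(-43\right)} = \frac{1}{4} \left(- \frac{1}{43}\right) = - \frac{1}{172} \approx -0.005814$)
$Y{\left(T \right)} = T + T^{\frac{3}{2}}$ ($Y{\left(T \right)} = T^{\frac{3}{2}} + T = T + T^{\frac{3}{2}}$)
$I{\left(D \right)} = D + D^{\frac{3}{2}}$
$I{\left(P \right)} - \frac{3348}{-2703} = \left(- \frac{1}{172} + \left(- \frac{1}{172}\right)^{\frac{3}{2}}\right) - \frac{3348}{-2703} = \left(- \frac{1}{172} - \frac{i \sqrt{43}}{14792}\right) - 3348 \left(- \frac{1}{2703}\right) = \left(- \frac{1}{172} - \frac{i \sqrt{43}}{14792}\right) - - \frac{1116}{901} = \left(- \frac{1}{172} - \frac{i \sqrt{43}}{14792}\right) + \frac{1116}{901} = \frac{191051}{154972} - \frac{i \sqrt{43}}{14792}$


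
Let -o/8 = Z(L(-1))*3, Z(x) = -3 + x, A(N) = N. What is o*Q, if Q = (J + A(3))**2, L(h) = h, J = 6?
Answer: 7776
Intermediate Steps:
Q = 81 (Q = (6 + 3)**2 = 9**2 = 81)
o = 96 (o = -8*(-3 - 1)*3 = -(-32)*3 = -8*(-12) = 96)
o*Q = 96*81 = 7776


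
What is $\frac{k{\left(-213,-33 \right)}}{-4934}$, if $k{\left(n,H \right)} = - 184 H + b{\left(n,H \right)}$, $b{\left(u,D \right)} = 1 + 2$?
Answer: $- \frac{6075}{4934} \approx -1.2313$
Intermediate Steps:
$b{\left(u,D \right)} = 3$
$k{\left(n,H \right)} = 3 - 184 H$ ($k{\left(n,H \right)} = - 184 H + 3 = 3 - 184 H$)
$\frac{k{\left(-213,-33 \right)}}{-4934} = \frac{3 - -6072}{-4934} = \left(3 + 6072\right) \left(- \frac{1}{4934}\right) = 6075 \left(- \frac{1}{4934}\right) = - \frac{6075}{4934}$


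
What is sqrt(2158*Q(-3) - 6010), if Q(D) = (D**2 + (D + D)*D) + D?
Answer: sqrt(45782) ≈ 213.97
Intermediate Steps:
Q(D) = D + 3*D**2 (Q(D) = (D**2 + (2*D)*D) + D = (D**2 + 2*D**2) + D = 3*D**2 + D = D + 3*D**2)
sqrt(2158*Q(-3) - 6010) = sqrt(2158*(-3*(1 + 3*(-3))) - 6010) = sqrt(2158*(-3*(1 - 9)) - 6010) = sqrt(2158*(-3*(-8)) - 6010) = sqrt(2158*24 - 6010) = sqrt(51792 - 6010) = sqrt(45782)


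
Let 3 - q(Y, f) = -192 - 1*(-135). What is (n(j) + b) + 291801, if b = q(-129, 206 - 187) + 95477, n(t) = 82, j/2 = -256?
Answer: 387420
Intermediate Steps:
j = -512 (j = 2*(-256) = -512)
q(Y, f) = 60 (q(Y, f) = 3 - (-192 - 1*(-135)) = 3 - (-192 + 135) = 3 - 1*(-57) = 3 + 57 = 60)
b = 95537 (b = 60 + 95477 = 95537)
(n(j) + b) + 291801 = (82 + 95537) + 291801 = 95619 + 291801 = 387420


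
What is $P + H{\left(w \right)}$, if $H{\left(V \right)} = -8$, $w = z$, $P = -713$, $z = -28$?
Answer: $-721$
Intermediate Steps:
$w = -28$
$P + H{\left(w \right)} = -713 - 8 = -721$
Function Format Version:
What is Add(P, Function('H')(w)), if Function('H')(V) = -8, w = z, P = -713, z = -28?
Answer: -721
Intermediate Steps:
w = -28
Add(P, Function('H')(w)) = Add(-713, -8) = -721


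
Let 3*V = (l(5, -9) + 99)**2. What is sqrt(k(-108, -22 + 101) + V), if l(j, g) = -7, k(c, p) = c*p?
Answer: 2*I*sqrt(12849)/3 ≈ 75.569*I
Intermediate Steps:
V = 8464/3 (V = (-7 + 99)**2/3 = (1/3)*92**2 = (1/3)*8464 = 8464/3 ≈ 2821.3)
sqrt(k(-108, -22 + 101) + V) = sqrt(-108*(-22 + 101) + 8464/3) = sqrt(-108*79 + 8464/3) = sqrt(-8532 + 8464/3) = sqrt(-17132/3) = 2*I*sqrt(12849)/3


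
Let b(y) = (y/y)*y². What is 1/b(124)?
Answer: 1/15376 ≈ 6.5036e-5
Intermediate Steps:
b(y) = y² (b(y) = 1*y² = y²)
1/b(124) = 1/(124²) = 1/15376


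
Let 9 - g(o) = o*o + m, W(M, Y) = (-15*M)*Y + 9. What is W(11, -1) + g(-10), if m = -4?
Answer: 87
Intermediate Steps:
W(M, Y) = 9 - 15*M*Y (W(M, Y) = -15*M*Y + 9 = 9 - 15*M*Y)
g(o) = 13 - o² (g(o) = 9 - (o*o - 4) = 9 - (o² - 4) = 9 - (-4 + o²) = 9 + (4 - o²) = 13 - o²)
W(11, -1) + g(-10) = (9 - 15*11*(-1)) + (13 - 1*(-10)²) = (9 + 165) + (13 - 1*100) = 174 + (13 - 100) = 174 - 87 = 87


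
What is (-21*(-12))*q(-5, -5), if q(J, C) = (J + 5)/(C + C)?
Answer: 0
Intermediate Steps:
q(J, C) = (5 + J)/(2*C) (q(J, C) = (5 + J)/((2*C)) = (5 + J)*(1/(2*C)) = (5 + J)/(2*C))
(-21*(-12))*q(-5, -5) = (-21*(-12))*((1/2)*(5 - 5)/(-5)) = 252*((1/2)*(-1/5)*0) = 252*0 = 0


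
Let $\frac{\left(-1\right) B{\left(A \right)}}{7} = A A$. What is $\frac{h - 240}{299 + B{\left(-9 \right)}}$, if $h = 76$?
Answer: $\frac{41}{67} \approx 0.61194$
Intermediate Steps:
$B{\left(A \right)} = - 7 A^{2}$ ($B{\left(A \right)} = - 7 A A = - 7 A^{2}$)
$\frac{h - 240}{299 + B{\left(-9 \right)}} = \frac{76 - 240}{299 - 7 \left(-9\right)^{2}} = - \frac{164}{299 - 567} = - \frac{164}{-268} = \left(-164\right) \left(- \frac{1}{268}\right) = \frac{41}{67}$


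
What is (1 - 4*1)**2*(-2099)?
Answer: -18891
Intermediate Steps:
(1 - 4*1)**2*(-2099) = (1 - 4)**2*(-2099) = (-3)**2*(-2099) = 9*(-2099) = -18891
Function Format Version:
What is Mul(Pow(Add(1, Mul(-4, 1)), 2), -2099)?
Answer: -18891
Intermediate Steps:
Mul(Pow(Add(1, Mul(-4, 1)), 2), -2099) = Mul(Pow(Add(1, -4), 2), -2099) = Mul(Pow(-3, 2), -2099) = Mul(9, -2099) = -18891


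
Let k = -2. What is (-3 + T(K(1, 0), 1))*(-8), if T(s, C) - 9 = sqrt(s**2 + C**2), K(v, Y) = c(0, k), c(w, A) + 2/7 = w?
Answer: -48 - 8*sqrt(53)/7 ≈ -56.320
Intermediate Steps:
c(w, A) = -2/7 + w
K(v, Y) = -2/7 (K(v, Y) = -2/7 + 0 = -2/7)
T(s, C) = 9 + sqrt(C**2 + s**2) (T(s, C) = 9 + sqrt(s**2 + C**2) = 9 + sqrt(C**2 + s**2))
(-3 + T(K(1, 0), 1))*(-8) = (-3 + (9 + sqrt(1**2 + (-2/7)**2)))*(-8) = (-3 + (9 + sqrt(1 + 4/49)))*(-8) = (-3 + (9 + sqrt(53/49)))*(-8) = (-3 + (9 + sqrt(53)/7))*(-8) = (6 + sqrt(53)/7)*(-8) = -48 - 8*sqrt(53)/7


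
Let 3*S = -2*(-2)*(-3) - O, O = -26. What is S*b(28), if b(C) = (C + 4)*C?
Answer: 12544/3 ≈ 4181.3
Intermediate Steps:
b(C) = C*(4 + C) (b(C) = (4 + C)*C = C*(4 + C))
S = 14/3 (S = (-2*(-2)*(-3) - 1*(-26))/3 = (4*(-3) + 26)/3 = (-12 + 26)/3 = (⅓)*14 = 14/3 ≈ 4.6667)
S*b(28) = 14*(28*(4 + 28))/3 = 14*(28*32)/3 = (14/3)*896 = 12544/3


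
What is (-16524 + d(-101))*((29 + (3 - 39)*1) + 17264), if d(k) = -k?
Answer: -283411711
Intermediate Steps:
(-16524 + d(-101))*((29 + (3 - 39)*1) + 17264) = (-16524 - 1*(-101))*((29 + (3 - 39)*1) + 17264) = (-16524 + 101)*((29 - 36*1) + 17264) = -16423*((29 - 36) + 17264) = -16423*(-7 + 17264) = -16423*17257 = -283411711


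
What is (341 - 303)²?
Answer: 1444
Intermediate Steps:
(341 - 303)² = 38² = 1444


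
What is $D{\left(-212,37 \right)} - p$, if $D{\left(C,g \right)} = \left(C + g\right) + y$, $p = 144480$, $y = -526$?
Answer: $-145181$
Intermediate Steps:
$D{\left(C,g \right)} = -526 + C + g$ ($D{\left(C,g \right)} = \left(C + g\right) - 526 = -526 + C + g$)
$D{\left(-212,37 \right)} - p = \left(-526 - 212 + 37\right) - 144480 = -701 - 144480 = -145181$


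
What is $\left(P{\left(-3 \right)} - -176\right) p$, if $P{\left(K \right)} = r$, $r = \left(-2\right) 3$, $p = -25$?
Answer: $-4250$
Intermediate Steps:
$r = -6$
$P{\left(K \right)} = -6$
$\left(P{\left(-3 \right)} - -176\right) p = \left(-6 - -176\right) \left(-25\right) = \left(-6 + 176\right) \left(-25\right) = 170 \left(-25\right) = -4250$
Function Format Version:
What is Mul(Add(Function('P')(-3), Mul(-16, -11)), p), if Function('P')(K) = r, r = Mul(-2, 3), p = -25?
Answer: -4250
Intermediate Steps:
r = -6
Function('P')(K) = -6
Mul(Add(Function('P')(-3), Mul(-16, -11)), p) = Mul(Add(-6, Mul(-16, -11)), -25) = Mul(Add(-6, 176), -25) = Mul(170, -25) = -4250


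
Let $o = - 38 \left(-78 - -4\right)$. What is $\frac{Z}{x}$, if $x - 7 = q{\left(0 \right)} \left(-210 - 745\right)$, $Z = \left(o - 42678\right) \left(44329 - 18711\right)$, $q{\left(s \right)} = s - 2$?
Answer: $- \frac{1021287188}{1917} \approx -5.3275 \cdot 10^{5}$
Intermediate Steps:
$o = 2812$ ($o = - 38 \left(-78 + 4\right) = \left(-38\right) \left(-74\right) = 2812$)
$q{\left(s \right)} = -2 + s$
$Z = -1021287188$ ($Z = \left(2812 - 42678\right) \left(44329 - 18711\right) = \left(-39866\right) 25618 = -1021287188$)
$x = 1917$ ($x = 7 + \left(-2 + 0\right) \left(-210 - 745\right) = 7 - -1910 = 7 + 1910 = 1917$)
$\frac{Z}{x} = - \frac{1021287188}{1917}$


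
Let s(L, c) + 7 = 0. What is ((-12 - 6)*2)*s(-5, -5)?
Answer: 252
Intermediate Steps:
s(L, c) = -7 (s(L, c) = -7 + 0 = -7)
((-12 - 6)*2)*s(-5, -5) = ((-12 - 6)*2)*(-7) = -18*2*(-7) = -36*(-7) = 252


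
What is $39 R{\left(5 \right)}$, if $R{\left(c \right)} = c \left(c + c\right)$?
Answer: $1950$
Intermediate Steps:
$R{\left(c \right)} = 2 c^{2}$ ($R{\left(c \right)} = c 2 c = 2 c^{2}$)
$39 R{\left(5 \right)} = 39 \cdot 2 \cdot 5^{2} = 39 \cdot 2 \cdot 25 = 39 \cdot 50 = 1950$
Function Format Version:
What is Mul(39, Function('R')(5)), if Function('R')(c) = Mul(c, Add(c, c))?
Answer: 1950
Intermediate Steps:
Function('R')(c) = Mul(2, Pow(c, 2)) (Function('R')(c) = Mul(c, Mul(2, c)) = Mul(2, Pow(c, 2)))
Mul(39, Function('R')(5)) = Mul(39, Mul(2, Pow(5, 2))) = Mul(39, Mul(2, 25)) = Mul(39, 50) = 1950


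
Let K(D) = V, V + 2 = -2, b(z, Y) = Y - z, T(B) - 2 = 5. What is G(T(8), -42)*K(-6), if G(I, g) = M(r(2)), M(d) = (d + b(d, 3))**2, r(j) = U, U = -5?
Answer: -36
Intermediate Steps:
T(B) = 7 (T(B) = 2 + 5 = 7)
r(j) = -5
M(d) = 9 (M(d) = (d + (3 - d))**2 = 3**2 = 9)
G(I, g) = 9
V = -4 (V = -2 - 2 = -4)
K(D) = -4
G(T(8), -42)*K(-6) = 9*(-4) = -36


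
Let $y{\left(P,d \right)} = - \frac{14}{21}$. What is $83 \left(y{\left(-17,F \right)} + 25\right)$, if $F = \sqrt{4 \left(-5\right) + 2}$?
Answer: $\frac{6059}{3} \approx 2019.7$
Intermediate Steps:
$F = 3 i \sqrt{2}$ ($F = \sqrt{-20 + 2} = \sqrt{-18} = 3 i \sqrt{2} \approx 4.2426 i$)
$y{\left(P,d \right)} = - \frac{2}{3}$ ($y{\left(P,d \right)} = \left(-14\right) \frac{1}{21} = - \frac{2}{3}$)
$83 \left(y{\left(-17,F \right)} + 25\right) = 83 \left(- \frac{2}{3} + 25\right) = 83 \cdot \frac{73}{3} = \frac{6059}{3}$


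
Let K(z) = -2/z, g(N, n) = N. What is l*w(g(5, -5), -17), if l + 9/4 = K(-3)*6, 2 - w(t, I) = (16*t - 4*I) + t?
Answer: -1057/4 ≈ -264.25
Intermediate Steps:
w(t, I) = 2 - 17*t + 4*I (w(t, I) = 2 - ((16*t - 4*I) + t) = 2 - ((-4*I + 16*t) + t) = 2 - (-4*I + 17*t) = 2 + (-17*t + 4*I) = 2 - 17*t + 4*I)
l = 7/4 (l = -9/4 - 2/(-3)*6 = -9/4 - 2*(-1/3)*6 = -9/4 + (2/3)*6 = -9/4 + 4 = 7/4 ≈ 1.7500)
l*w(g(5, -5), -17) = 7*(2 - 17*5 + 4*(-17))/4 = 7*(2 - 85 - 68)/4 = (7/4)*(-151) = -1057/4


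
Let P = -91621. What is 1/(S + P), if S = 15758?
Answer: -1/75863 ≈ -1.3182e-5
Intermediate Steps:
1/(S + P) = 1/(15758 - 91621) = 1/(-75863) = -1/75863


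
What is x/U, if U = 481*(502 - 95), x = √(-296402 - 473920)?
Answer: I*√770322/195767 ≈ 0.0044833*I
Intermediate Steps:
x = I*√770322 (x = √(-770322) = I*√770322 ≈ 877.68*I)
U = 195767 (U = 481*407 = 195767)
x/U = (I*√770322)/195767 = (I*√770322)*(1/195767) = I*√770322/195767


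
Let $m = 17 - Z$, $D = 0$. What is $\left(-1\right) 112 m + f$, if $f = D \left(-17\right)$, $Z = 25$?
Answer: $896$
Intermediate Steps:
$f = 0$ ($f = 0 \left(-17\right) = 0$)
$m = -8$ ($m = 17 - 25 = -8$)
$\left(-1\right) 112 m + f = \left(-1\right) 112 \left(-8\right) + 0 = \left(-112\right) \left(-8\right) + 0 = 896 + 0 = 896$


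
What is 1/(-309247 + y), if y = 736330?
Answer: 1/427083 ≈ 2.3415e-6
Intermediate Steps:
1/(-309247 + y) = 1/(-309247 + 736330) = 1/427083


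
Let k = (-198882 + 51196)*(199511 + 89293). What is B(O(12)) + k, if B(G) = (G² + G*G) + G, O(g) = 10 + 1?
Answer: -42652307291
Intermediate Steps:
O(g) = 11
k = -42652307544 (k = -147686*288804 = -42652307544)
B(G) = G + 2*G² (B(G) = (G² + G²) + G = 2*G² + G = G + 2*G²)
B(O(12)) + k = 11*(1 + 2*11) - 42652307544 = 11*(1 + 22) - 42652307544 = 11*23 - 42652307544 = 253 - 42652307544 = -42652307291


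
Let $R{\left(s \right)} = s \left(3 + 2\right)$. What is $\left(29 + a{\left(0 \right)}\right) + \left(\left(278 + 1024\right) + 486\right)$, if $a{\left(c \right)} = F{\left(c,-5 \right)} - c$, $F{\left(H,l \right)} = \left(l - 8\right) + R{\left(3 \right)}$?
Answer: $1819$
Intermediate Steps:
$R{\left(s \right)} = 5 s$ ($R{\left(s \right)} = s 5 = 5 s$)
$F{\left(H,l \right)} = 7 + l$ ($F{\left(H,l \right)} = \left(l - 8\right) + 5 \cdot 3 = \left(l - 8\right) + 15 = \left(-8 + l\right) + 15 = 7 + l$)
$a{\left(c \right)} = 2 - c$ ($a{\left(c \right)} = \left(7 - 5\right) - c = 2 - c$)
$\left(29 + a{\left(0 \right)}\right) + \left(\left(278 + 1024\right) + 486\right) = \left(29 + \left(2 - 0\right)\right) + \left(\left(278 + 1024\right) + 486\right) = \left(29 + \left(2 + 0\right)\right) + \left(1302 + 486\right) = \left(29 + 2\right) + 1788 = 31 + 1788 = 1819$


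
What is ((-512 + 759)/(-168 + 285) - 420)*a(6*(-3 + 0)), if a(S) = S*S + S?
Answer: -127874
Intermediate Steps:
a(S) = S + S**2 (a(S) = S**2 + S = S + S**2)
((-512 + 759)/(-168 + 285) - 420)*a(6*(-3 + 0)) = ((-512 + 759)/(-168 + 285) - 420)*((6*(-3 + 0))*(1 + 6*(-3 + 0))) = (247/117 - 420)*((6*(-3))*(1 + 6*(-3))) = (247*(1/117) - 420)*(-18*(1 - 18)) = (19/9 - 420)*(-18*(-17)) = -3761/9*306 = -127874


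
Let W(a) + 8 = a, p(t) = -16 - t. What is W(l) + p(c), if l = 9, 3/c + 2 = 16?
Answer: -213/14 ≈ -15.214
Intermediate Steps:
c = 3/14 (c = 3/(-2 + 16) = 3/14 ≈ 0.21429)
W(a) = -8 + a
W(l) + p(c) = (-8 + 9) + (-16 - 1*3/14) = 1 + (-16 - 3/14) = 1 - 227/14 = -213/14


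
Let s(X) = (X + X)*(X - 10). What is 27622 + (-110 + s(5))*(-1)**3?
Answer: 27782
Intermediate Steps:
s(X) = 2*X*(-10 + X) (s(X) = (2*X)*(-10 + X) = 2*X*(-10 + X))
27622 + (-110 + s(5))*(-1)**3 = 27622 + (-110 + 2*5*(-10 + 5))*(-1)**3 = 27622 + (-110 + 2*5*(-5))*(-1) = 27622 + (-110 - 50)*(-1) = 27622 - 160*(-1) = 27622 + 160 = 27782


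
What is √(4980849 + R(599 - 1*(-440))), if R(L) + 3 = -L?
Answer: √4979807 ≈ 2231.5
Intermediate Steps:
R(L) = -3 - L
√(4980849 + R(599 - 1*(-440))) = √(4980849 + (-3 - (599 - 1*(-440)))) = √(4980849 + (-3 - (599 + 440))) = √(4980849 + (-3 - 1*1039)) = √(4980849 + (-3 - 1039)) = √(4980849 - 1042) = √4979807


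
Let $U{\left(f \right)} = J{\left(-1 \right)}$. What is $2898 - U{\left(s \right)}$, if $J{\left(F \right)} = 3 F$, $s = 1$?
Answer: $2901$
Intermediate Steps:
$U{\left(f \right)} = -3$ ($U{\left(f \right)} = 3 \left(-1\right) = -3$)
$2898 - U{\left(s \right)} = 2898 - -3 = 2898 + 3 = 2901$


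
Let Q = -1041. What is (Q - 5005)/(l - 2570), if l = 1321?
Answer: 6046/1249 ≈ 4.8407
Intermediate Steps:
(Q - 5005)/(l - 2570) = (-1041 - 5005)/(1321 - 2570) = -6046/(-1249) = -6046*(-1/1249) = 6046/1249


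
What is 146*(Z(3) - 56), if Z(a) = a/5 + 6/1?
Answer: -36062/5 ≈ -7212.4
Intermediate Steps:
Z(a) = 6 + a/5 (Z(a) = a*(⅕) + 6*1 = a/5 + 6 = 6 + a/5)
146*(Z(3) - 56) = 146*((6 + (⅕)*3) - 56) = 146*((6 + ⅗) - 56) = 146*(33/5 - 56) = 146*(-247/5) = -36062/5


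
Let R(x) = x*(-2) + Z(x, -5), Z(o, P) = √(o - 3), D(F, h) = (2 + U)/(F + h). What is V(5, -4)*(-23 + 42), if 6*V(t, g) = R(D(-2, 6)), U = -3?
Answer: 19/12 + 19*I*√13/12 ≈ 1.5833 + 5.7088*I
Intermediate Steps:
D(F, h) = -1/(F + h) (D(F, h) = (2 - 3)/(F + h) = -1/(F + h))
Z(o, P) = √(-3 + o)
R(x) = √(-3 + x) - 2*x (R(x) = x*(-2) + √(-3 + x) = -2*x + √(-3 + x) = √(-3 + x) - 2*x)
V(t, g) = 1/12 + I*√13/12 (V(t, g) = (√(-3 - 1/(-2 + 6)) - (-2)/(-2 + 6))/6 = (√(-3 - 1/4) - (-2)/4)/6 = (√(-3 - 1*¼) - (-2)/4)/6 = (√(-3 - ¼) - 2*(-¼))/6 = (√(-13/4) + ½)/6 = (I*√13/2 + ½)/6 = (½ + I*√13/2)/6 = 1/12 + I*√13/12)
V(5, -4)*(-23 + 42) = (1/12 + I*√13/12)*(-23 + 42) = (1/12 + I*√13/12)*19 = 19/12 + 19*I*√13/12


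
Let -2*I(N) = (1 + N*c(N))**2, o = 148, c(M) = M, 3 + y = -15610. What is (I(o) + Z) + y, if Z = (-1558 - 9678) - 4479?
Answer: -479891681/2 ≈ -2.3995e+8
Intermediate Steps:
y = -15613 (y = -3 - 15610 = -15613)
Z = -15715 (Z = -11236 - 4479 = -15715)
I(N) = -(1 + N**2)**2/2 (I(N) = -(1 + N*N)**2/2 = -(1 + N**2)**2/2)
(I(o) + Z) + y = (-(1 + 148**2)**2/2 - 15715) - 15613 = (-(1 + 21904)**2/2 - 15715) - 15613 = (-1/2*21905**2 - 15715) - 15613 = (-1/2*479829025 - 15715) - 15613 = (-479829025/2 - 15715) - 15613 = -479860455/2 - 15613 = -479891681/2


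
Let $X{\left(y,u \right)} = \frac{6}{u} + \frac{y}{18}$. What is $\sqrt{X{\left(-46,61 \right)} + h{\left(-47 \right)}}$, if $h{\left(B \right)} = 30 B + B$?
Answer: $\frac{i \sqrt{48875762}}{183} \approx 38.203 i$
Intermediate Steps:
$X{\left(y,u \right)} = \frac{6}{u} + \frac{y}{18}$ ($X{\left(y,u \right)} = \frac{6}{u} + y \frac{1}{18} = \frac{6}{u} + \frac{y}{18}$)
$h{\left(B \right)} = 31 B$
$\sqrt{X{\left(-46,61 \right)} + h{\left(-47 \right)}} = \sqrt{\left(\frac{6}{61} + \frac{1}{18} \left(-46\right)\right) + 31 \left(-47\right)} = \sqrt{\left(6 \cdot \frac{1}{61} - \frac{23}{9}\right) - 1457} = \sqrt{\left(\frac{6}{61} - \frac{23}{9}\right) - 1457} = \sqrt{- \frac{1349}{549} - 1457} = \sqrt{- \frac{801242}{549}} = \frac{i \sqrt{48875762}}{183}$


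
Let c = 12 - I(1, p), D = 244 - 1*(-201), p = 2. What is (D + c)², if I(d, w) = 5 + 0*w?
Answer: 204304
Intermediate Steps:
I(d, w) = 5 (I(d, w) = 5 + 0 = 5)
D = 445 (D = 244 + 201 = 445)
c = 7 (c = 12 - 1*5 = 12 - 5 = 7)
(D + c)² = (445 + 7)² = 452² = 204304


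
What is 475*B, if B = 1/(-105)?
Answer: -95/21 ≈ -4.5238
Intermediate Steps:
B = -1/105 ≈ -0.0095238
475*B = 475*(-1/105) = -95/21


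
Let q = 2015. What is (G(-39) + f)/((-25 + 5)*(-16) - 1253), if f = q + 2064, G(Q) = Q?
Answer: -4040/933 ≈ -4.3301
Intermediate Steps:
f = 4079 (f = 2015 + 2064 = 4079)
(G(-39) + f)/((-25 + 5)*(-16) - 1253) = (-39 + 4079)/((-25 + 5)*(-16) - 1253) = 4040/(-20*(-16) - 1253) = 4040/(320 - 1253) = 4040/(-933) = 4040*(-1/933) = -4040/933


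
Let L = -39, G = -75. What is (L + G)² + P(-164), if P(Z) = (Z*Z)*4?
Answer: 120580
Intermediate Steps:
P(Z) = 4*Z² (P(Z) = Z²*4 = 4*Z²)
(L + G)² + P(-164) = (-39 - 75)² + 4*(-164)² = (-114)² + 4*26896 = 12996 + 107584 = 120580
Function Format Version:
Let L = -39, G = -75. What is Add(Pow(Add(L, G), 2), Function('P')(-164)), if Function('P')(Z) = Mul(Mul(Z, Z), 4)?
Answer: 120580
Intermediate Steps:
Function('P')(Z) = Mul(4, Pow(Z, 2)) (Function('P')(Z) = Mul(Pow(Z, 2), 4) = Mul(4, Pow(Z, 2)))
Add(Pow(Add(L, G), 2), Function('P')(-164)) = Add(Pow(Add(-39, -75), 2), Mul(4, Pow(-164, 2))) = Add(Pow(-114, 2), Mul(4, 26896)) = Add(12996, 107584) = 120580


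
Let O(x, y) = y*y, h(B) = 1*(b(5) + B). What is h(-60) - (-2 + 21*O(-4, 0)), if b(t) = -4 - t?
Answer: -67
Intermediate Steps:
h(B) = -9 + B (h(B) = 1*((-4 - 1*5) + B) = 1*((-4 - 5) + B) = 1*(-9 + B) = -9 + B)
O(x, y) = y²
h(-60) - (-2 + 21*O(-4, 0)) = (-9 - 60) - (-2 + 21*0²) = -69 - (-2 + 21*0) = -69 - (-2 + 0) = -69 - 1*(-2) = -69 + 2 = -67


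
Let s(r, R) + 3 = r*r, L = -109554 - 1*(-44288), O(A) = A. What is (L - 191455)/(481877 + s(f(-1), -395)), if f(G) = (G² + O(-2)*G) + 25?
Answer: -256721/482658 ≈ -0.53189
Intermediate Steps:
f(G) = 25 + G² - 2*G (f(G) = (G² - 2*G) + 25 = 25 + G² - 2*G)
L = -65266 (L = -109554 + 44288 = -65266)
s(r, R) = -3 + r² (s(r, R) = -3 + r*r = -3 + r²)
(L - 191455)/(481877 + s(f(-1), -395)) = (-65266 - 191455)/(481877 + (-3 + (25 + (-1)² - 2*(-1))²)) = -256721/(481877 + (-3 + (25 + 1 + 2)²)) = -256721/(481877 + (-3 + 28²)) = -256721/(481877 + (-3 + 784)) = -256721/(481877 + 781) = -256721/482658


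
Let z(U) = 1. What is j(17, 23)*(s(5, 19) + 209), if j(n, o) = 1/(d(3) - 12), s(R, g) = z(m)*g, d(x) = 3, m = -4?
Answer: -76/3 ≈ -25.333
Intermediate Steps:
s(R, g) = g (s(R, g) = 1*g = g)
j(n, o) = -1/9 (j(n, o) = 1/(3 - 12) = 1/(-9) = -1/9)
j(17, 23)*(s(5, 19) + 209) = -(19 + 209)/9 = -1/9*228 = -76/3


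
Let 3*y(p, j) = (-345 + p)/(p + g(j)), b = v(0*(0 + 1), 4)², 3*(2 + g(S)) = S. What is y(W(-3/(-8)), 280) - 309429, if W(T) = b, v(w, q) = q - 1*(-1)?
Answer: -107991041/349 ≈ -3.0943e+5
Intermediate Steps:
g(S) = -2 + S/3
v(w, q) = 1 + q (v(w, q) = q + 1 = 1 + q)
b = 25 (b = (1 + 4)² = 5² = 25)
W(T) = 25
y(p, j) = (-345 + p)/(3*(-2 + p + j/3)) (y(p, j) = ((-345 + p)/(p + (-2 + j/3)))/3 = ((-345 + p)/(-2 + p + j/3))/3 = (-345 + p)/(3*(-2 + p + j/3)))
y(W(-3/(-8)), 280) - 309429 = (-345 + 25)/(-6 + 280 + 3*25) - 309429 = -320/(-6 + 280 + 75) - 309429 = -320/349 - 309429 = -107991041/349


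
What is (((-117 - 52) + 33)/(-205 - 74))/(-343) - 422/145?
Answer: -40403854/13876065 ≈ -2.9118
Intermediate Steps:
(((-117 - 52) + 33)/(-205 - 74))/(-343) - 422/145 = ((-169 + 33)/(-279))*(-1/343) - 422*1/145 = -136*(-1/279)*(-1/343) - 422/145 = (136/279)*(-1/343) - 422/145 = -136/95697 - 422/145 = -40403854/13876065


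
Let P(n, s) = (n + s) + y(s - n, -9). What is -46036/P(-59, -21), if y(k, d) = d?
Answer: 46036/89 ≈ 517.26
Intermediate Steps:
P(n, s) = -9 + n + s (P(n, s) = (n + s) - 9 = -9 + n + s)
-46036/P(-59, -21) = -46036/(-9 - 59 - 21) = -46036/(-89) = -46036*(-1/89) = 46036/89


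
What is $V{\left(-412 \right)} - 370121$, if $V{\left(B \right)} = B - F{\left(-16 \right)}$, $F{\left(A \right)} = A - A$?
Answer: $-370533$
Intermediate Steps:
$F{\left(A \right)} = 0$
$V{\left(B \right)} = B$ ($V{\left(B \right)} = B - 0 = B + 0 = B$)
$V{\left(-412 \right)} - 370121 = -412 - 370121 = -370533$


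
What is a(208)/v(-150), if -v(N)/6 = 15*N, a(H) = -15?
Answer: -1/900 ≈ -0.0011111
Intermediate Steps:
v(N) = -90*N
a(208)/v(-150) = -15/((-90*(-150))) = -15/13500 = -15*1/13500 = -1/900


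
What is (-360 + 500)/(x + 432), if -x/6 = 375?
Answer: -70/909 ≈ -0.077008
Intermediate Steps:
x = -2250 (x = -6*375 = -2250)
(-360 + 500)/(x + 432) = (-360 + 500)/(-2250 + 432) = 140/(-1818) = 140*(-1/1818) = -70/909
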